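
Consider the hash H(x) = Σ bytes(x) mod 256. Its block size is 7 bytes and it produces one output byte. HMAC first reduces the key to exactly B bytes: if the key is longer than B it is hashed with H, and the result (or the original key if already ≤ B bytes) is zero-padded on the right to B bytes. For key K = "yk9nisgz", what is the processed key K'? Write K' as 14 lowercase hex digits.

48000000000000

|K| = 8 > B = 7, so first hash the key.
H(K): sum = 121+107+57+110+105+115+103+122 = 840; mod 256 = 72 → 48.
Zero-pad H(K) = 48 to 7 bytes: K' = 48 00 00 00 00 00 00.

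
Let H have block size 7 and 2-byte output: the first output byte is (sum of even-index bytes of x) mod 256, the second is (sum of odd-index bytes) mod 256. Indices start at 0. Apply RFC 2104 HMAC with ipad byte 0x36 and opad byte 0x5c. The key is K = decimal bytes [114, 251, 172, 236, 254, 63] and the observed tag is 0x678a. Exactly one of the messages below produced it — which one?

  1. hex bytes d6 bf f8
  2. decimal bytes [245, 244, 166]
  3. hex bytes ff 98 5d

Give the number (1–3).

2

Key decimal bytes [114, 251, 172, 236, 254, 63] = 72 fb ac ec fe 3f is 6 bytes ≤ B = 7; zero-pad to 7 bytes: K' = 72 fb ac ec fe 3f 00.
K' ⊕ ipad = 44 cd 9a da c8 09 36; K' ⊕ opad = 2e a7 f0 b0 a2 63 5c.
m1: inner = H(44 cd 9a da c8 09 36 d6 bf f8) = 9b 7e; tag = H(2e a7 f0 b0 a2 63 5c 9b 7e) = 9a55
m2: inner = H(44 cd 9a da c8 09 36 f5 f4 a6) = d0 4b; tag = H(2e a7 f0 b0 a2 63 5c d0 4b) = 678a ← matches
m3: inner = H(44 cd 9a da c8 09 36 ff 98 5d) = 74 0c; tag = H(2e a7 f0 b0 a2 63 5c 74 0c) = 282e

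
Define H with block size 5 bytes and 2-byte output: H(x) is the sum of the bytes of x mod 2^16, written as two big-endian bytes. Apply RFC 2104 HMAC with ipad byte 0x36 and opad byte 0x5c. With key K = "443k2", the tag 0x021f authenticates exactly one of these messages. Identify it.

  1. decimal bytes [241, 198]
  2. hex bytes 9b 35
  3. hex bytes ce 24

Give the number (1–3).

Key "443k2" = 34 34 33 6b 32 is exactly B = 5 bytes: K' = 34 34 33 6b 32.
K' ⊕ ipad = 02 02 05 5d 04; K' ⊕ opad = 68 68 6f 37 6e.
m1: inner = H(02 02 05 5d 04 f1 c6) = 02 21; tag = H(68 68 6f 37 6e 02 21) = 0207
m2: inner = H(02 02 05 5d 04 9b 35) = 01 3a; tag = H(68 68 6f 37 6e 01 3a) = 021f ← matches
m3: inner = H(02 02 05 5d 04 ce 24) = 01 5c; tag = H(68 68 6f 37 6e 01 5c) = 0241

2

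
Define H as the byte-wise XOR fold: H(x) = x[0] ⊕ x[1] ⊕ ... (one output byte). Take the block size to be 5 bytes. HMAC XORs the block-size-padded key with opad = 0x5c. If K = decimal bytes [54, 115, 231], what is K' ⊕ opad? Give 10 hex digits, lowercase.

6a2fbb5c5c

Key decimal bytes [54, 115, 231] = 36 73 e7 is 3 bytes ≤ B = 5; zero-pad to 5 bytes: K' = 36 73 e7 00 00.
XOR each byte with 0x5c: 36⊕5c=6a, 73⊕5c=2f, e7⊕5c=bb, 00⊕5c=5c, 00⊕5c=5c.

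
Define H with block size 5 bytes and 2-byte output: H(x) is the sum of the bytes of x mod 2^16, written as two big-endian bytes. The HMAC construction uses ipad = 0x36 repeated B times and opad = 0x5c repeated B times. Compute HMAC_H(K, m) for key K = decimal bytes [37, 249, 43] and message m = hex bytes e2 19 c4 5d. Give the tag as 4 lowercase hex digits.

02d7

Key decimal bytes [37, 249, 43] = 25 f9 2b is 3 bytes ≤ B = 5; zero-pad to 5 bytes: K' = 25 f9 2b 00 00.
K' ⊕ ipad = 13 cf 1d 36 36.  K' ⊕ opad = 79 a5 77 5c 5c.
Inner input = (K'⊕ipad) ∥ m = 13 cf 1d 36 36 ∥ e2 19 c4 5d.
Inner hash: sum = 19+207+29+54+54+226+25+196+93 = 903 → 03 87.
Outer input = (K'⊕opad) ∥ inner = 79 a5 77 5c 5c ∥ 03 87.
Outer hash (tag): sum = 121+165+119+92+92+3+135 = 727 → 02 d7.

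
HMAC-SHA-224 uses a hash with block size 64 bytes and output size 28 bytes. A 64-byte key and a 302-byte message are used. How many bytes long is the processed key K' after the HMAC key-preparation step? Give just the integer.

64

Key is 64 ≤ 64 bytes, zero-padded: |K'| = 64.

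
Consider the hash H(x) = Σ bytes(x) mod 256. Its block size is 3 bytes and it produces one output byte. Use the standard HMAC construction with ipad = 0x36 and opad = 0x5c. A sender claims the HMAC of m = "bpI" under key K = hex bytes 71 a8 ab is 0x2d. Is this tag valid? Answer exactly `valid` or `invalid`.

Key hex bytes 71 a8 ab is exactly B = 3 bytes: K' = 71 a8 ab.
K' ⊕ ipad = 47 9e 9d; K' ⊕ opad = 2d f4 f7.
Inner hash: sum = 71+158+157+98+112+73 = 669; mod 256 = 157 → 9d.
Outer hash (recomputed tag): sum = 45+244+247+157 = 693; mod 256 = 181 → b5.
Recomputed tag = b5; claimed = 2d → mismatch.

invalid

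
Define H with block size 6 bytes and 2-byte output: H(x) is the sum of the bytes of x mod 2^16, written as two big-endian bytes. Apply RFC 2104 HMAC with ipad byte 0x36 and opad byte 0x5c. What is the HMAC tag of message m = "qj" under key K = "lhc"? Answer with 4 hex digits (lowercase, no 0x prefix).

0243

Key "lhc" = 6c 68 63 is 3 bytes ≤ B = 6; zero-pad to 6 bytes: K' = 6c 68 63 00 00 00.
K' ⊕ ipad = 5a 5e 55 36 36 36.  K' ⊕ opad = 30 34 3f 5c 5c 5c.
Inner input = (K'⊕ipad) ∥ m = 5a 5e 55 36 36 36 ∥ 71 6a.
Inner hash: sum = 90+94+85+54+54+54+113+106 = 650 → 02 8a.
Outer input = (K'⊕opad) ∥ inner = 30 34 3f 5c 5c 5c ∥ 02 8a.
Outer hash (tag): sum = 48+52+63+92+92+92+2+138 = 579 → 02 43.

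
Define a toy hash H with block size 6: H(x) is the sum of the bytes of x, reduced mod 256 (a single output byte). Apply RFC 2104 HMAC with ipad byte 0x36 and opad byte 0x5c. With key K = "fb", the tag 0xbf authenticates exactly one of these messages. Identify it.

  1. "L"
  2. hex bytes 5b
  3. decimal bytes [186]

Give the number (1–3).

2

Key "fb" = 66 62 is 2 bytes ≤ B = 6; zero-pad to 6 bytes: K' = 66 62 00 00 00 00.
K' ⊕ ipad = 50 54 36 36 36 36; K' ⊕ opad = 3a 3e 5c 5c 5c 5c.
m1: inner = H(50 54 36 36 36 36 4c) = c8; tag = H(3a 3e 5c 5c 5c 5c c8) = b0
m2: inner = H(50 54 36 36 36 36 5b) = d7; tag = H(3a 3e 5c 5c 5c 5c d7) = bf ← matches
m3: inner = H(50 54 36 36 36 36 ba) = 36; tag = H(3a 3e 5c 5c 5c 5c 36) = 1e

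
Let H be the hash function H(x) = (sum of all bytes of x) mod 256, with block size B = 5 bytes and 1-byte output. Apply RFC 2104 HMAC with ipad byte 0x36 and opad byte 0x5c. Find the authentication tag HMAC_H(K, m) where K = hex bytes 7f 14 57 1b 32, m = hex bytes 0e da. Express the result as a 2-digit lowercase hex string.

Key hex bytes 7f 14 57 1b 32 is exactly B = 5 bytes: K' = 7f 14 57 1b 32.
K' ⊕ ipad = 49 22 61 2d 04.  K' ⊕ opad = 23 48 0b 47 6e.
Inner input = (K'⊕ipad) ∥ m = 49 22 61 2d 04 ∥ 0e da.
Inner hash: sum = 73+34+97+45+4+14+218 = 485; mod 256 = 229 → e5.
Outer input = (K'⊕opad) ∥ inner = 23 48 0b 47 6e ∥ e5.
Outer hash (tag): sum = 35+72+11+71+110+229 = 528; mod 256 = 16 → 10.

10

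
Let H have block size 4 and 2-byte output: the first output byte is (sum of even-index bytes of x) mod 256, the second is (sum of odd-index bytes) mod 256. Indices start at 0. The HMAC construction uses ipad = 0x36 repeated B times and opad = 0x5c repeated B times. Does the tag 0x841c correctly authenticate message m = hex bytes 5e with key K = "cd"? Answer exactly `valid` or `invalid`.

valid

Key "cd" = 63 64 is 2 bytes ≤ B = 4; zero-pad to 4 bytes: K' = 63 64 00 00.
K' ⊕ ipad = 55 52 36 36; K' ⊕ opad = 3f 38 5c 5c.
Inner hash: even-index sum = 233 mod 256 = 233; odd-index sum = 136 mod 256 = 136 → e9 88.
Outer hash (recomputed tag): even-index sum = 388 mod 256 = 132; odd-index sum = 284 mod 256 = 28 → 84 1c.
Recomputed tag = 841c; claimed = 841c → match.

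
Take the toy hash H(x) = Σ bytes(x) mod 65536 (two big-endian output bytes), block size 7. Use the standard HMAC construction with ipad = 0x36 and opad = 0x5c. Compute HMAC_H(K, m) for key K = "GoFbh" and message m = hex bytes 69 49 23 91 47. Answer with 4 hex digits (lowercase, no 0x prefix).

Key "GoFbh" = 47 6f 46 62 68 is 5 bytes ≤ B = 7; zero-pad to 7 bytes: K' = 47 6f 46 62 68 00 00.
K' ⊕ ipad = 71 59 70 54 5e 36 36.  K' ⊕ opad = 1b 33 1a 3e 34 5c 5c.
Inner input = (K'⊕ipad) ∥ m = 71 59 70 54 5e 36 36 ∥ 69 49 23 91 47.
Inner hash: sum = 113+89+112+84+94+54+54+105+73+35+145+71 = 1029 → 04 05.
Outer input = (K'⊕opad) ∥ inner = 1b 33 1a 3e 34 5c 5c ∥ 04 05.
Outer hash (tag): sum = 27+51+26+62+52+92+92+4+5 = 411 → 01 9b.

019b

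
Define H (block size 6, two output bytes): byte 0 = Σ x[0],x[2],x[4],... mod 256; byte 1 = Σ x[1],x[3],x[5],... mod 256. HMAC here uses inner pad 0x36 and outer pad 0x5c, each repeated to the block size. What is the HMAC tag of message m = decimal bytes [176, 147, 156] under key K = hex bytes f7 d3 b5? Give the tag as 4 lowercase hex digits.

b62b

Key hex bytes f7 d3 b5 is 3 bytes ≤ B = 6; zero-pad to 6 bytes: K' = f7 d3 b5 00 00 00.
K' ⊕ ipad = c1 e5 83 36 36 36.  K' ⊕ opad = ab 8f e9 5c 5c 5c.
Inner input = (K'⊕ipad) ∥ m = c1 e5 83 36 36 36 ∥ b0 93 9c.
Inner hash: even-index sum = 710 mod 256 = 198; odd-index sum = 484 mod 256 = 228 → c6 e4.
Outer input = (K'⊕opad) ∥ inner = ab 8f e9 5c 5c 5c ∥ c6 e4.
Outer hash (tag): even-index sum = 694 mod 256 = 182; odd-index sum = 555 mod 256 = 43 → b6 2b.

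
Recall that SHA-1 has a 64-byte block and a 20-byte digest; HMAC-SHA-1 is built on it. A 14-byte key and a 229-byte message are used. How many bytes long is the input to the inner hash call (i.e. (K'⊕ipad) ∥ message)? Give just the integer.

Key is 14 ≤ 64 bytes, zero-padded: |K'| = 64.
Inner input = (K'⊕ipad) ∥ m → 64 + 229 = 293 bytes.

293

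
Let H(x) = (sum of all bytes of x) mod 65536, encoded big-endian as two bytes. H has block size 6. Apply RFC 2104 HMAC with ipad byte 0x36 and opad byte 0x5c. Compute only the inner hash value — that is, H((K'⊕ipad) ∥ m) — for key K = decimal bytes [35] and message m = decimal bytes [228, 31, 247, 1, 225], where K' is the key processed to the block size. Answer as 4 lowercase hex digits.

03ff

Key decimal bytes [35] = 23 is 1 byte ≤ B = 6; zero-pad to 6 bytes: K' = 23 00 00 00 00 00.
K' ⊕ ipad = 15 36 36 36 36 36.
Inner input = 15 36 36 36 36 36 ∥ e4 1f f7 01 e1.
Inner hash: sum = 21+54+54+54+54+54+228+31+247+1+225 = 1023 → 03 ff.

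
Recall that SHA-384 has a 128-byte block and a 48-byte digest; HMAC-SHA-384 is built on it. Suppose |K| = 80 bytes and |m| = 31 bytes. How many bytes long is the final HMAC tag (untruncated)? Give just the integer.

The tag is one SHA-384 digest: 48 bytes.

48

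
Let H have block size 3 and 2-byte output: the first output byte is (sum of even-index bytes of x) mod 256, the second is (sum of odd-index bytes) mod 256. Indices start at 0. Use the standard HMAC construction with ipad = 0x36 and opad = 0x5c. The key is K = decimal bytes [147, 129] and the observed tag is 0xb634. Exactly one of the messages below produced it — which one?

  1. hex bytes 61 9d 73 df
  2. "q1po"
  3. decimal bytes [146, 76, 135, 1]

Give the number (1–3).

1

Key decimal bytes [147, 129] = 93 81 is 2 bytes ≤ B = 3; zero-pad to 3 bytes: K' = 93 81 00.
K' ⊕ ipad = a5 b7 36; K' ⊕ opad = cf dd 5c.
m1: inner = H(a5 b7 36 61 9d 73 df) = 57 8b; tag = H(cf dd 5c 57 8b) = b634 ← matches
m2: inner = H(a5 b7 36 71 31 70 6f) = 7b 98; tag = H(cf dd 5c 7b 98) = c358
m3: inner = H(a5 b7 36 92 4c 87 01) = 28 d0; tag = H(cf dd 5c 28 d0) = fb05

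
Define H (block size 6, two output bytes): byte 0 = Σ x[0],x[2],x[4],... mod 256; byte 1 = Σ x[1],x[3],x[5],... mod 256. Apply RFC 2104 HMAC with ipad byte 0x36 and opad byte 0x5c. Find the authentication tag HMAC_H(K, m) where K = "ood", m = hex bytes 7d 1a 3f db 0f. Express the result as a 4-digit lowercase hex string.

73a5

Key "ood" = 6f 6f 64 is 3 bytes ≤ B = 6; zero-pad to 6 bytes: K' = 6f 6f 64 00 00 00.
K' ⊕ ipad = 59 59 52 36 36 36.  K' ⊕ opad = 33 33 38 5c 5c 5c.
Inner input = (K'⊕ipad) ∥ m = 59 59 52 36 36 36 ∥ 7d 1a 3f db 0f.
Inner hash: even-index sum = 428 mod 256 = 172; odd-index sum = 442 mod 256 = 186 → ac ba.
Outer input = (K'⊕opad) ∥ inner = 33 33 38 5c 5c 5c ∥ ac ba.
Outer hash (tag): even-index sum = 371 mod 256 = 115; odd-index sum = 421 mod 256 = 165 → 73 a5.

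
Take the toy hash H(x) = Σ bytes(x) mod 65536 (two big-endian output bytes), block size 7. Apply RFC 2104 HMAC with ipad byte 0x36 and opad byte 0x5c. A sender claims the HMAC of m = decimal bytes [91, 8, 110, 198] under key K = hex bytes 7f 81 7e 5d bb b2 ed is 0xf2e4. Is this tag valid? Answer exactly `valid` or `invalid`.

invalid

Key hex bytes 7f 81 7e 5d bb b2 ed is exactly B = 7 bytes: K' = 7f 81 7e 5d bb b2 ed.
K' ⊕ ipad = 49 b7 48 6b 8d 84 db; K' ⊕ opad = 23 dd 22 01 e7 ee b1.
Inner hash: sum = 73+183+72+107+141+132+219+91+8+110+198 = 1334 → 05 36.
Outer hash (recomputed tag): sum = 35+221+34+1+231+238+177+5+54 = 996 → 03 e4.
Recomputed tag = 03e4; claimed = f2e4 → mismatch.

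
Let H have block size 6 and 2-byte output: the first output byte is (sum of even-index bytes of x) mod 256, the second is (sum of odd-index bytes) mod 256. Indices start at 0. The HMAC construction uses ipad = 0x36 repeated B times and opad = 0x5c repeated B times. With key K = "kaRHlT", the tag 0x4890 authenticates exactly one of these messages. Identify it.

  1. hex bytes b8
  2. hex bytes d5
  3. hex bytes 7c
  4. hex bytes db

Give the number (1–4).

Key "kaRHlT" = 6b 61 52 48 6c 54 is exactly B = 6 bytes: K' = 6b 61 52 48 6c 54.
K' ⊕ ipad = 5d 57 64 7e 5a 62; K' ⊕ opad = 37 3d 0e 14 30 08.
m1: inner = H(5d 57 64 7e 5a 62 b8) = d3 37; tag = H(37 3d 0e 14 30 08 d3 37) = 4890 ← matches
m2: inner = H(5d 57 64 7e 5a 62 d5) = f0 37; tag = H(37 3d 0e 14 30 08 f0 37) = 6590
m3: inner = H(5d 57 64 7e 5a 62 7c) = 97 37; tag = H(37 3d 0e 14 30 08 97 37) = 0c90
m4: inner = H(5d 57 64 7e 5a 62 db) = f6 37; tag = H(37 3d 0e 14 30 08 f6 37) = 6b90

1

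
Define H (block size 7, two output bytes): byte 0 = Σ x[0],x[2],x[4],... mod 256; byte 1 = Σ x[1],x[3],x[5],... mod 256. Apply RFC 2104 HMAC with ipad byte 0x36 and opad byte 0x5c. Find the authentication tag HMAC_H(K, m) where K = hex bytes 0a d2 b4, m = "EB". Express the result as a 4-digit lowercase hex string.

8bb2

Key hex bytes 0a d2 b4 is 3 bytes ≤ B = 7; zero-pad to 7 bytes: K' = 0a d2 b4 00 00 00 00.
K' ⊕ ipad = 3c e4 82 36 36 36 36.  K' ⊕ opad = 56 8e e8 5c 5c 5c 5c.
Inner input = (K'⊕ipad) ∥ m = 3c e4 82 36 36 36 36 ∥ 45 42.
Inner hash: even-index sum = 364 mod 256 = 108; odd-index sum = 405 mod 256 = 149 → 6c 95.
Outer input = (K'⊕opad) ∥ inner = 56 8e e8 5c 5c 5c 5c ∥ 6c 95.
Outer hash (tag): even-index sum = 651 mod 256 = 139; odd-index sum = 434 mod 256 = 178 → 8b b2.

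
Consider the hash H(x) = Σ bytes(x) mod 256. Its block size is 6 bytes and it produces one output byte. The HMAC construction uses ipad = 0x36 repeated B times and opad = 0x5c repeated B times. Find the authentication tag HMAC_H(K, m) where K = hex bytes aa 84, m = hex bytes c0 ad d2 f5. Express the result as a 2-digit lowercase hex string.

Key hex bytes aa 84 is 2 bytes ≤ B = 6; zero-pad to 6 bytes: K' = aa 84 00 00 00 00.
K' ⊕ ipad = 9c b2 36 36 36 36.  K' ⊕ opad = f6 d8 5c 5c 5c 5c.
Inner input = (K'⊕ipad) ∥ m = 9c b2 36 36 36 36 ∥ c0 ad d2 f5.
Inner hash: sum = 156+178+54+54+54+54+192+173+210+245 = 1370; mod 256 = 90 → 5a.
Outer input = (K'⊕opad) ∥ inner = f6 d8 5c 5c 5c 5c ∥ 5a.
Outer hash (tag): sum = 246+216+92+92+92+92+90 = 920; mod 256 = 152 → 98.

98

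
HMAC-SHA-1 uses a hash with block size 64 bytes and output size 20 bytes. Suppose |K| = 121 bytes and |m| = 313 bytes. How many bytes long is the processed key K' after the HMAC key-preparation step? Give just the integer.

Key is 121 > 64 bytes, so it is hashed to 20 bytes then zero-padded to 64: |K'| = 64.

64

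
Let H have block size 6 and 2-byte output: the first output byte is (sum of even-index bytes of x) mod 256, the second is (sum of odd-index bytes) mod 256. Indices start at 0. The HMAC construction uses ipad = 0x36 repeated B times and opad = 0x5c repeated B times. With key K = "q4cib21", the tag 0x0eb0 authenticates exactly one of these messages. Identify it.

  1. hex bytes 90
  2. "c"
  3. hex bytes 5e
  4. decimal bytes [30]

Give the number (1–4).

3

Key "q4cib21" = 71 34 63 69 62 32 31 is 7 bytes > B = 6, so hash it first: H(key) = 67 cf, then zero-pad to 6 bytes: K' = 67 cf 00 00 00 00.
K' ⊕ ipad = 51 f9 36 36 36 36; K' ⊕ opad = 3b 93 5c 5c 5c 5c.
m1: inner = H(51 f9 36 36 36 36 90) = 4d 65; tag = H(3b 93 5c 5c 5c 5c 4d 65) = 40b0
m2: inner = H(51 f9 36 36 36 36 63) = 20 65; tag = H(3b 93 5c 5c 5c 5c 20 65) = 13b0
m3: inner = H(51 f9 36 36 36 36 5e) = 1b 65; tag = H(3b 93 5c 5c 5c 5c 1b 65) = 0eb0 ← matches
m4: inner = H(51 f9 36 36 36 36 1e) = db 65; tag = H(3b 93 5c 5c 5c 5c db 65) = ceb0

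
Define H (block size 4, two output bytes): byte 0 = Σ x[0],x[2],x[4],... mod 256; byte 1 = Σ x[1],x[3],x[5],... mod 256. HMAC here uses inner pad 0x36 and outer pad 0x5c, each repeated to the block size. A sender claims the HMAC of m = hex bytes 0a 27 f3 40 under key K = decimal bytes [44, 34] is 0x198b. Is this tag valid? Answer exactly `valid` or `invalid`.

Key decimal bytes [44, 34] = 2c 22 is 2 bytes ≤ B = 4; zero-pad to 4 bytes: K' = 2c 22 00 00.
K' ⊕ ipad = 1a 14 36 36; K' ⊕ opad = 70 7e 5c 5c.
Inner hash: even-index sum = 333 mod 256 = 77; odd-index sum = 177 mod 256 = 177 → 4d b1.
Outer hash (recomputed tag): even-index sum = 281 mod 256 = 25; odd-index sum = 395 mod 256 = 139 → 19 8b.
Recomputed tag = 198b; claimed = 198b → match.

valid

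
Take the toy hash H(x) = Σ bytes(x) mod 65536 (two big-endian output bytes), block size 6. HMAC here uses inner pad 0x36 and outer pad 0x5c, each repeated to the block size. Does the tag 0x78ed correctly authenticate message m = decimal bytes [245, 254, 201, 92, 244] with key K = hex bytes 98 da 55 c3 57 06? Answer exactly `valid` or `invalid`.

invalid

Key hex bytes 98 da 55 c3 57 06 is exactly B = 6 bytes: K' = 98 da 55 c3 57 06.
K' ⊕ ipad = ae ec 63 f5 61 30; K' ⊕ opad = c4 86 09 9f 0b 5a.
Inner hash: sum = 174+236+99+245+97+48+245+254+201+92+244 = 1935 → 07 8f.
Outer hash (recomputed tag): sum = 196+134+9+159+11+90+7+143 = 749 → 02 ed.
Recomputed tag = 02ed; claimed = 78ed → mismatch.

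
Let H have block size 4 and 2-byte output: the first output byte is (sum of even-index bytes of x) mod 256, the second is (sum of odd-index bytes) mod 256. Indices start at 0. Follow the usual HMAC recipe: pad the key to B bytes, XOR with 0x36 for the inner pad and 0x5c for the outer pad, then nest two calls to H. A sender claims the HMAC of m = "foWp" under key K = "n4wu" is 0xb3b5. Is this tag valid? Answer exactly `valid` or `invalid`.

valid

Key "n4wu" = 6e 34 77 75 is exactly B = 4 bytes: K' = 6e 34 77 75.
K' ⊕ ipad = 58 02 41 43; K' ⊕ opad = 32 68 2b 29.
Inner hash: even-index sum = 342 mod 256 = 86; odd-index sum = 292 mod 256 = 36 → 56 24.
Outer hash (recomputed tag): even-index sum = 179 mod 256 = 179; odd-index sum = 181 mod 256 = 181 → b3 b5.
Recomputed tag = b3b5; claimed = b3b5 → match.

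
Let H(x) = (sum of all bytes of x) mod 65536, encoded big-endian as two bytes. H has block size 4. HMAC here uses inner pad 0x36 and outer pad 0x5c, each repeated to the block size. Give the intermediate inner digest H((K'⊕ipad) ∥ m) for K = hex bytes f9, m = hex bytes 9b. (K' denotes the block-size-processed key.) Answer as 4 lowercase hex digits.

020c

Key hex bytes f9 is 1 byte ≤ B = 4; zero-pad to 4 bytes: K' = f9 00 00 00.
K' ⊕ ipad = cf 36 36 36.
Inner input = cf 36 36 36 ∥ 9b.
Inner hash: sum = 207+54+54+54+155 = 524 → 02 0c.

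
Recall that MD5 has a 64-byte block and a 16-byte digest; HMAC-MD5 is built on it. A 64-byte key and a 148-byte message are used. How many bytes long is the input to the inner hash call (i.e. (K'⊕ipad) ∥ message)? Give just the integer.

212

Key is 64 ≤ 64 bytes, zero-padded: |K'| = 64.
Inner input = (K'⊕ipad) ∥ m → 64 + 148 = 212 bytes.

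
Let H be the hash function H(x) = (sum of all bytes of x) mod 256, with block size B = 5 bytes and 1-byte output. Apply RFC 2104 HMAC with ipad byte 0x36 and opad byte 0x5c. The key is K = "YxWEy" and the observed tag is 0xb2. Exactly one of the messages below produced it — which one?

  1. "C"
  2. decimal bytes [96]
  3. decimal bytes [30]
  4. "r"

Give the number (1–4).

Key "YxWEy" = 59 78 57 45 79 is exactly B = 5 bytes: K' = 59 78 57 45 79.
K' ⊕ ipad = 6f 4e 61 73 4f; K' ⊕ opad = 05 24 0b 19 25.
m1: inner = H(6f 4e 61 73 4f 43) = 23; tag = H(05 24 0b 19 25 23) = 95
m2: inner = H(6f 4e 61 73 4f 60) = 40; tag = H(05 24 0b 19 25 40) = b2 ← matches
m3: inner = H(6f 4e 61 73 4f 1e) = fe; tag = H(05 24 0b 19 25 fe) = 70
m4: inner = H(6f 4e 61 73 4f 72) = 52; tag = H(05 24 0b 19 25 52) = c4

2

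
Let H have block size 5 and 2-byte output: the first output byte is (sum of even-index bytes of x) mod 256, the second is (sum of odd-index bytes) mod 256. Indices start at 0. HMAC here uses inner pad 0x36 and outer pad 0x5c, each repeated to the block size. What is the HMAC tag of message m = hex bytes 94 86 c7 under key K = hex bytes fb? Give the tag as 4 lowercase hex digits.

2677

Key hex bytes fb is 1 byte ≤ B = 5; zero-pad to 5 bytes: K' = fb 00 00 00 00.
K' ⊕ ipad = cd 36 36 36 36.  K' ⊕ opad = a7 5c 5c 5c 5c.
Inner input = (K'⊕ipad) ∥ m = cd 36 36 36 36 ∥ 94 86 c7.
Inner hash: even-index sum = 447 mod 256 = 191; odd-index sum = 455 mod 256 = 199 → bf c7.
Outer input = (K'⊕opad) ∥ inner = a7 5c 5c 5c 5c ∥ bf c7.
Outer hash (tag): even-index sum = 550 mod 256 = 38; odd-index sum = 375 mod 256 = 119 → 26 77.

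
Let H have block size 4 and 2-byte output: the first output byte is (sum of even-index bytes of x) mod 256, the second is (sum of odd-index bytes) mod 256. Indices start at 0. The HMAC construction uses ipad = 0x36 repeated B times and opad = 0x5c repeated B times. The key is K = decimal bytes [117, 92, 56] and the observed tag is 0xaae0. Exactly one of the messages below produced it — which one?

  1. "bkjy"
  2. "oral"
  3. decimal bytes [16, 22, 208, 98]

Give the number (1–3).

Key decimal bytes [117, 92, 56] = 75 5c 38 is 3 bytes ≤ B = 4; zero-pad to 4 bytes: K' = 75 5c 38 00.
K' ⊕ ipad = 43 6a 0e 36; K' ⊕ opad = 29 00 64 5c.
m1: inner = H(43 6a 0e 36 62 6b 6a 79) = 1d 84; tag = H(29 00 64 5c 1d 84) = aae0 ← matches
m2: inner = H(43 6a 0e 36 6f 72 61 6c) = 21 7e; tag = H(29 00 64 5c 21 7e) = aeda
m3: inner = H(43 6a 0e 36 10 16 d0 62) = 31 18; tag = H(29 00 64 5c 31 18) = be74

1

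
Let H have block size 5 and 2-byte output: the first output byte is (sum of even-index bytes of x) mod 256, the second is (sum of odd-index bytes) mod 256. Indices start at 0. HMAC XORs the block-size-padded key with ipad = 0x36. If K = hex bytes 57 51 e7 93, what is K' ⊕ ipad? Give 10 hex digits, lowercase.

6167d1a536

Key hex bytes 57 51 e7 93 is 4 bytes ≤ B = 5; zero-pad to 5 bytes: K' = 57 51 e7 93 00.
XOR each byte with 0x36: 57⊕36=61, 51⊕36=67, e7⊕36=d1, 93⊕36=a5, 00⊕36=36.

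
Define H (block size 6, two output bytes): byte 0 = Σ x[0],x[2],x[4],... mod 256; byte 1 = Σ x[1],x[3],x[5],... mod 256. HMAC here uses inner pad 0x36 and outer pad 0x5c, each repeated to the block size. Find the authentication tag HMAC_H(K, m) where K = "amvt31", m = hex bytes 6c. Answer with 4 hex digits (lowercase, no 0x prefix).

de6a

Key "amvt31" = 61 6d 76 74 33 31 is exactly B = 6 bytes: K' = 61 6d 76 74 33 31.
K' ⊕ ipad = 57 5b 40 42 05 07.  K' ⊕ opad = 3d 31 2a 28 6f 6d.
Inner input = (K'⊕ipad) ∥ m = 57 5b 40 42 05 07 ∥ 6c.
Inner hash: even-index sum = 264 mod 256 = 8; odd-index sum = 164 mod 256 = 164 → 08 a4.
Outer input = (K'⊕opad) ∥ inner = 3d 31 2a 28 6f 6d ∥ 08 a4.
Outer hash (tag): even-index sum = 222 mod 256 = 222; odd-index sum = 362 mod 256 = 106 → de 6a.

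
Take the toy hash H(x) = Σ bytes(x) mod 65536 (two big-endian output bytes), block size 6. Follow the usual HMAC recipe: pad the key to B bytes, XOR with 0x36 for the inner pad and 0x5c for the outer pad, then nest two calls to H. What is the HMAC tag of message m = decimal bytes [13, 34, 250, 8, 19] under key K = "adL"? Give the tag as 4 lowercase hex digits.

Key "adL" = 61 64 4c is 3 bytes ≤ B = 6; zero-pad to 6 bytes: K' = 61 64 4c 00 00 00.
K' ⊕ ipad = 57 52 7a 36 36 36.  K' ⊕ opad = 3d 38 10 5c 5c 5c.
Inner input = (K'⊕ipad) ∥ m = 57 52 7a 36 36 36 ∥ 0d 22 fa 08 13.
Inner hash: sum = 87+82+122+54+54+54+13+34+250+8+19 = 777 → 03 09.
Outer input = (K'⊕opad) ∥ inner = 3d 38 10 5c 5c 5c ∥ 03 09.
Outer hash (tag): sum = 61+56+16+92+92+92+3+9 = 421 → 01 a5.

01a5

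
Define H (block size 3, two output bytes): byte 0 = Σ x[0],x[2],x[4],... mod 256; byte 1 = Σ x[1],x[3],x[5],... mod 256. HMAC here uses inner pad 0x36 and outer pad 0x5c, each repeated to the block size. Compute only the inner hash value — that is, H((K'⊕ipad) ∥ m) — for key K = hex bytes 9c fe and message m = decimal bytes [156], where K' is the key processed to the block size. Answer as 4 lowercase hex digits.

e064

Key hex bytes 9c fe is 2 bytes ≤ B = 3; zero-pad to 3 bytes: K' = 9c fe 00.
K' ⊕ ipad = aa c8 36.
Inner input = aa c8 36 ∥ 9c.
Inner hash: even-index sum = 224 mod 256 = 224; odd-index sum = 356 mod 256 = 100 → e0 64.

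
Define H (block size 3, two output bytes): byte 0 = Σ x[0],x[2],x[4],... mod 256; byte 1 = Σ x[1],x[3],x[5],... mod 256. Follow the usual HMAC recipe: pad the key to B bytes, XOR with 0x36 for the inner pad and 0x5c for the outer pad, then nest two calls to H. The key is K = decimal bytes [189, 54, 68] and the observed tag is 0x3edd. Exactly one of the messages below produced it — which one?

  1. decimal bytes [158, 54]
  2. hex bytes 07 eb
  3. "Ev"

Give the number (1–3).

3

Key decimal bytes [189, 54, 68] = bd 36 44 is exactly B = 3 bytes: K' = bd 36 44.
K' ⊕ ipad = 8b 00 72; K' ⊕ opad = e1 6a 18.
m1: inner = H(8b 00 72 9e 36) = 33 9e; tag = H(e1 6a 18 33 9e) = 979d
m2: inner = H(8b 00 72 07 eb) = e8 07; tag = H(e1 6a 18 e8 07) = 0052
m3: inner = H(8b 00 72 45 76) = 73 45; tag = H(e1 6a 18 73 45) = 3edd ← matches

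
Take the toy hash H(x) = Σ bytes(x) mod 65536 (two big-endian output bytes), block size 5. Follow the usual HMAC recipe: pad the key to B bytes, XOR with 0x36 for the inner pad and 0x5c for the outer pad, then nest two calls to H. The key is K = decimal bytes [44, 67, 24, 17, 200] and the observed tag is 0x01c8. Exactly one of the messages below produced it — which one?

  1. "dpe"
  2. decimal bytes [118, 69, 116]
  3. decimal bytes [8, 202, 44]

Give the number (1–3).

2

Key decimal bytes [44, 67, 24, 17, 200] = 2c 43 18 11 c8 is exactly B = 5 bytes: K' = 2c 43 18 11 c8.
K' ⊕ ipad = 1a 75 2e 27 fe; K' ⊕ opad = 70 1f 44 4d 94.
m1: inner = H(1a 75 2e 27 fe 64 70 65) = 03 1b; tag = H(70 1f 44 4d 94 03 1b) = 01d2
m2: inner = H(1a 75 2e 27 fe 76 45 74) = 03 11; tag = H(70 1f 44 4d 94 03 11) = 01c8 ← matches
m3: inner = H(1a 75 2e 27 fe 08 ca 2c) = 02 e0; tag = H(70 1f 44 4d 94 02 e0) = 0296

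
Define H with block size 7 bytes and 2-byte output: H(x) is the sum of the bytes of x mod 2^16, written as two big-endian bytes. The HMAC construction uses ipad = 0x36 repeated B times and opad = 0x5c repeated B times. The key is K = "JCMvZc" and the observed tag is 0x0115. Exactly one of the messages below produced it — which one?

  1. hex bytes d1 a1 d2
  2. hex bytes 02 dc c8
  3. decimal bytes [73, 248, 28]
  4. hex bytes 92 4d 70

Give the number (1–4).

Key "JCMvZc" = 4a 43 4d 76 5a 63 is 6 bytes ≤ B = 7; zero-pad to 7 bytes: K' = 4a 43 4d 76 5a 63 00.
K' ⊕ ipad = 7c 75 7b 40 6c 55 36; K' ⊕ opad = 16 1f 11 2a 06 3f 5c.
m1: inner = H(7c 75 7b 40 6c 55 36 d1 a1 d2) = 04 e7; tag = H(16 1f 11 2a 06 3f 5c 04 e7) = 01fc
m2: inner = H(7c 75 7b 40 6c 55 36 02 dc c8) = 04 49; tag = H(16 1f 11 2a 06 3f 5c 04 49) = 015e
m3: inner = H(7c 75 7b 40 6c 55 36 49 f8 1c) = 04 00; tag = H(16 1f 11 2a 06 3f 5c 04 00) = 0115 ← matches
m4: inner = H(7c 75 7b 40 6c 55 36 92 4d 70) = 03 f2; tag = H(16 1f 11 2a 06 3f 5c 03 f2) = 0206

3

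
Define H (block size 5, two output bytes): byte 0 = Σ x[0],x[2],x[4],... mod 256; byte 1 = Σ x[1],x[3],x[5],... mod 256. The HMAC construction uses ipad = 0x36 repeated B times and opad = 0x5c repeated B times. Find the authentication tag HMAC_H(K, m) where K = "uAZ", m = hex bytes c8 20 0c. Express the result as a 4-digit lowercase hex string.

0c7e

Key "uAZ" = 75 41 5a is 3 bytes ≤ B = 5; zero-pad to 5 bytes: K' = 75 41 5a 00 00.
K' ⊕ ipad = 43 77 6c 36 36.  K' ⊕ opad = 29 1d 06 5c 5c.
Inner input = (K'⊕ipad) ∥ m = 43 77 6c 36 36 ∥ c8 20 0c.
Inner hash: even-index sum = 261 mod 256 = 5; odd-index sum = 385 mod 256 = 129 → 05 81.
Outer input = (K'⊕opad) ∥ inner = 29 1d 06 5c 5c ∥ 05 81.
Outer hash (tag): even-index sum = 268 mod 256 = 12; odd-index sum = 126 mod 256 = 126 → 0c 7e.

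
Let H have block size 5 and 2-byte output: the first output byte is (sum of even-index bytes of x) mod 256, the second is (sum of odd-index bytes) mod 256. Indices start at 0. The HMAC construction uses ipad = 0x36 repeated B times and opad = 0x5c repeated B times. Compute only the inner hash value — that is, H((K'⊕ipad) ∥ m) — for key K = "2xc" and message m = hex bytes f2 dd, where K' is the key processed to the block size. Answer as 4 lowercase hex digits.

Key "2xc" = 32 78 63 is 3 bytes ≤ B = 5; zero-pad to 5 bytes: K' = 32 78 63 00 00.
K' ⊕ ipad = 04 4e 55 36 36.
Inner input = 04 4e 55 36 36 ∥ f2 dd.
Inner hash: even-index sum = 364 mod 256 = 108; odd-index sum = 374 mod 256 = 118 → 6c 76.

6c76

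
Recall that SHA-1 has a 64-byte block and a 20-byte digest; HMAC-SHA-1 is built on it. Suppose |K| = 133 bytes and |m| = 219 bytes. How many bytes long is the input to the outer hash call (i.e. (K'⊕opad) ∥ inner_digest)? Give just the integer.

84

Key is 133 > 64 bytes, so it is hashed to 20 bytes then zero-padded to 64: |K'| = 64.
Outer input = (K'⊕opad) ∥ H(inner) → 64 + 20 = 84 bytes.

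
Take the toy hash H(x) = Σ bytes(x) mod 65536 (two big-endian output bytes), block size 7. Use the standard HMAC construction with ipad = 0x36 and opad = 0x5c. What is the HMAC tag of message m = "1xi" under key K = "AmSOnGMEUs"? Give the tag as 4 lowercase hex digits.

Key "AmSOnGMEUs" = 41 6d 53 4f 6e 47 4d 45 55 73 is 10 bytes > B = 7, so hash it first: H(key) = 03 5f, then zero-pad to 7 bytes: K' = 03 5f 00 00 00 00 00.
K' ⊕ ipad = 35 69 36 36 36 36 36.  K' ⊕ opad = 5f 03 5c 5c 5c 5c 5c.
Inner input = (K'⊕ipad) ∥ m = 35 69 36 36 36 36 36 ∥ 31 78 69.
Inner hash: sum = 53+105+54+54+54+54+54+49+120+105 = 702 → 02 be.
Outer input = (K'⊕opad) ∥ inner = 5f 03 5c 5c 5c 5c 5c ∥ 02 be.
Outer hash (tag): sum = 95+3+92+92+92+92+92+2+190 = 750 → 02 ee.

02ee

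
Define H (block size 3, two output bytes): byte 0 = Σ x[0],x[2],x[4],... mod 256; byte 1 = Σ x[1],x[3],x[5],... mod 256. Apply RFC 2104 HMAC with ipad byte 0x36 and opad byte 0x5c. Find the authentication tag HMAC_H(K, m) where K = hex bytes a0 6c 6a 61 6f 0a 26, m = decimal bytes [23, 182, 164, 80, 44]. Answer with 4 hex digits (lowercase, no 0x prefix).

e770

Key hex bytes a0 6c 6a 61 6f 0a 26 is 7 bytes > B = 3, so hash it first: H(key) = 9f d7, then zero-pad to 3 bytes: K' = 9f d7 00.
K' ⊕ ipad = a9 e1 36.  K' ⊕ opad = c3 8b 5c.
Inner input = (K'⊕ipad) ∥ m = a9 e1 36 ∥ 17 b6 a4 50 2c.
Inner hash: even-index sum = 485 mod 256 = 229; odd-index sum = 456 mod 256 = 200 → e5 c8.
Outer input = (K'⊕opad) ∥ inner = c3 8b 5c ∥ e5 c8.
Outer hash (tag): even-index sum = 487 mod 256 = 231; odd-index sum = 368 mod 256 = 112 → e7 70.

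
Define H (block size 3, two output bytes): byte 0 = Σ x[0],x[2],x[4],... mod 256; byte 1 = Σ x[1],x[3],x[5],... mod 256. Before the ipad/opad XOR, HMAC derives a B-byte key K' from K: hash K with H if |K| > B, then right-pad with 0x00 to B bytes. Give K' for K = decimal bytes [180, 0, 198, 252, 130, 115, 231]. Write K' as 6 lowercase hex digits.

|K| = 7 > B = 3, so first hash the key.
H(K): even-index sum = 739 mod 256 = 227; odd-index sum = 367 mod 256 = 111 → e3 6f.
Zero-pad H(K) = e3 6f to 3 bytes: K' = e3 6f 00.

e36f00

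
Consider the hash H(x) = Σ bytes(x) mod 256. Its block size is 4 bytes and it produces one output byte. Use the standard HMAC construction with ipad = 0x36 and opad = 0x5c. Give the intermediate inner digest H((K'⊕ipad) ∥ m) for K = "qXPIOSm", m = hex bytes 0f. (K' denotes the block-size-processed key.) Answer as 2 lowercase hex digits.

Key "qXPIOSm" = 71 58 50 49 4f 53 6d is 7 bytes > B = 4, so hash it first: H(key) = 71, then zero-pad to 4 bytes: K' = 71 00 00 00.
K' ⊕ ipad = 47 36 36 36.
Inner input = 47 36 36 36 ∥ 0f.
Inner hash: sum = 71+54+54+54+15 = 248 → f8.

f8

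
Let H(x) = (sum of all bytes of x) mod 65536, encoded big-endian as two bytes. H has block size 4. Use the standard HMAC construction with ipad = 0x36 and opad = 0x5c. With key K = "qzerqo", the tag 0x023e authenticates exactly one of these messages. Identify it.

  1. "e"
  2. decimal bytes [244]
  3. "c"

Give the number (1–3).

Key "qzerqo" = 71 7a 65 72 71 6f is 6 bytes > B = 4, so hash it first: H(key) = 02 a2, then zero-pad to 4 bytes: K' = 02 a2 00 00.
K' ⊕ ipad = 34 94 36 36; K' ⊕ opad = 5e fe 5c 5c.
m1: inner = H(34 94 36 36 65) = 01 99; tag = H(5e fe 5c 5c 01 99) = 02ae
m2: inner = H(34 94 36 36 f4) = 02 28; tag = H(5e fe 5c 5c 02 28) = 023e ← matches
m3: inner = H(34 94 36 36 63) = 01 97; tag = H(5e fe 5c 5c 01 97) = 02ac

2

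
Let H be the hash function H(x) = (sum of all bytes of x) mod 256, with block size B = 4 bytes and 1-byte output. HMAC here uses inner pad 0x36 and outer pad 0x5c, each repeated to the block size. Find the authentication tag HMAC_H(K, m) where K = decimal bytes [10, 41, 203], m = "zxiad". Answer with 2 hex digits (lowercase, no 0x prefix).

6c

Key decimal bytes [10, 41, 203] = 0a 29 cb is 3 bytes ≤ B = 4; zero-pad to 4 bytes: K' = 0a 29 cb 00.
K' ⊕ ipad = 3c 1f fd 36.  K' ⊕ opad = 56 75 97 5c.
Inner input = (K'⊕ipad) ∥ m = 3c 1f fd 36 ∥ 7a 78 69 61 64.
Inner hash: sum = 60+31+253+54+122+120+105+97+100 = 942; mod 256 = 174 → ae.
Outer input = (K'⊕opad) ∥ inner = 56 75 97 5c ∥ ae.
Outer hash (tag): sum = 86+117+151+92+174 = 620; mod 256 = 108 → 6c.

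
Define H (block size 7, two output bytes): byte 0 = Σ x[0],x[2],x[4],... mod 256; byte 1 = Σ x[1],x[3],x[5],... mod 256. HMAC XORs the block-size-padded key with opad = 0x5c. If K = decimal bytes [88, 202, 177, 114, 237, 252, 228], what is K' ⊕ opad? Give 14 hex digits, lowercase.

0496ed2eb1a0b8

Key decimal bytes [88, 202, 177, 114, 237, 252, 228] = 58 ca b1 72 ed fc e4 is exactly B = 7 bytes: K' = 58 ca b1 72 ed fc e4.
XOR each byte with 0x5c: 58⊕5c=04, ca⊕5c=96, b1⊕5c=ed, 72⊕5c=2e, ed⊕5c=b1, fc⊕5c=a0, e4⊕5c=b8.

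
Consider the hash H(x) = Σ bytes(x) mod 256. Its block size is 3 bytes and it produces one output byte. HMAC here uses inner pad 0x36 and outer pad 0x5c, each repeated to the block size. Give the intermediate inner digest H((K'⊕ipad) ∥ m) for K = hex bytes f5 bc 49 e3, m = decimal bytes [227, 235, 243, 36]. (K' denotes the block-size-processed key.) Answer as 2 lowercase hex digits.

3c

Key hex bytes f5 bc 49 e3 is 4 bytes > B = 3, so hash it first: H(key) = dd, then zero-pad to 3 bytes: K' = dd 00 00.
K' ⊕ ipad = eb 36 36.
Inner input = eb 36 36 ∥ e3 eb f3 24.
Inner hash: sum = 235+54+54+227+235+243+36 = 1084; mod 256 = 60 → 3c.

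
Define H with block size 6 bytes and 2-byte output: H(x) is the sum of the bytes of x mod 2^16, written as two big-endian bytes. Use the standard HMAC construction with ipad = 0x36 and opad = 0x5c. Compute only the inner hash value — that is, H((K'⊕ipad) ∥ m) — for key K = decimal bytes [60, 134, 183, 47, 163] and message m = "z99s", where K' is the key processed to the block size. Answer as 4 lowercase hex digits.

Key decimal bytes [60, 134, 183, 47, 163] = 3c 86 b7 2f a3 is 5 bytes ≤ B = 6; zero-pad to 6 bytes: K' = 3c 86 b7 2f a3 00.
K' ⊕ ipad = 0a b0 81 19 95 36.
Inner input = 0a b0 81 19 95 36 ∥ 7a 39 39 73.
Inner hash: sum = 10+176+129+25+149+54+122+57+57+115 = 894 → 03 7e.

037e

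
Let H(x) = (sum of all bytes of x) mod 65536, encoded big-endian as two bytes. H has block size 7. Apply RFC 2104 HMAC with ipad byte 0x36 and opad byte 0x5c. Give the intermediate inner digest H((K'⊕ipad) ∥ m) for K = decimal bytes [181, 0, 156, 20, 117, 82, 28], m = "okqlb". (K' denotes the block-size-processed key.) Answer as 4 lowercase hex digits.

Key decimal bytes [181, 0, 156, 20, 117, 82, 28] = b5 00 9c 14 75 52 1c is exactly B = 7 bytes: K' = b5 00 9c 14 75 52 1c.
K' ⊕ ipad = 83 36 aa 22 43 64 2a.
Inner input = 83 36 aa 22 43 64 2a ∥ 6f 6b 71 6c 62.
Inner hash: sum = 131+54+170+34+67+100+42+111+107+113+108+98 = 1135 → 04 6f.

046f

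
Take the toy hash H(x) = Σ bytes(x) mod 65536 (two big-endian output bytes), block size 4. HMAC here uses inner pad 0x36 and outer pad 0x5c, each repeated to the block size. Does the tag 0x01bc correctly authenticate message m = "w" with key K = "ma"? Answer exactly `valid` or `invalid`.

valid

Key "ma" = 6d 61 is 2 bytes ≤ B = 4; zero-pad to 4 bytes: K' = 6d 61 00 00.
K' ⊕ ipad = 5b 57 36 36; K' ⊕ opad = 31 3d 5c 5c.
Inner hash: sum = 91+87+54+54+119 = 405 → 01 95.
Outer hash (recomputed tag): sum = 49+61+92+92+1+149 = 444 → 01 bc.
Recomputed tag = 01bc; claimed = 01bc → match.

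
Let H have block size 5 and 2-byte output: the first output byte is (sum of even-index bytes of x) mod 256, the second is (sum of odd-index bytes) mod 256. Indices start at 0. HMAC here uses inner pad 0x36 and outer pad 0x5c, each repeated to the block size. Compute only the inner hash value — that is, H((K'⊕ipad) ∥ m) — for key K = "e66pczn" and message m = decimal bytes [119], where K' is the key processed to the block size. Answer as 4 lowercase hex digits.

c6c3

Key "e66pczn" = 65 36 36 70 63 7a 6e is 7 bytes > B = 5, so hash it first: H(key) = 6c 20, then zero-pad to 5 bytes: K' = 6c 20 00 00 00.
K' ⊕ ipad = 5a 16 36 36 36.
Inner input = 5a 16 36 36 36 ∥ 77.
Inner hash: even-index sum = 198 mod 256 = 198; odd-index sum = 195 mod 256 = 195 → c6 c3.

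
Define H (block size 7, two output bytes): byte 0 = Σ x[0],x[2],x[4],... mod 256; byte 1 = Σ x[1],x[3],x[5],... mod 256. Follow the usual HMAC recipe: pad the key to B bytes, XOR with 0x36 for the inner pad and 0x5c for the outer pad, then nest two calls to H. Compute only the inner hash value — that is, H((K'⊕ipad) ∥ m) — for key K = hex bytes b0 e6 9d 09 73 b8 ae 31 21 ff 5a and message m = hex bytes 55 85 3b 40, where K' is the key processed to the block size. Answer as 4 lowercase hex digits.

Key hex bytes b0 e6 9d 09 73 b8 ae 31 21 ff 5a is 11 bytes > B = 7, so hash it first: H(key) = e9 d7, then zero-pad to 7 bytes: K' = e9 d7 00 00 00 00 00.
K' ⊕ ipad = df e1 36 36 36 36 36.
Inner input = df e1 36 36 36 36 36 ∥ 55 85 3b 40.
Inner hash: even-index sum = 582 mod 256 = 70; odd-index sum = 477 mod 256 = 221 → 46 dd.

46dd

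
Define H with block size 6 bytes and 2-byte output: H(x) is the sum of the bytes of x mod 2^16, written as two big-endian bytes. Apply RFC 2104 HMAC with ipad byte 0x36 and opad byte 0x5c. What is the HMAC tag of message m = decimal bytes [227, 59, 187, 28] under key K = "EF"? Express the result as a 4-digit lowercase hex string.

Key "EF" = 45 46 is 2 bytes ≤ B = 6; zero-pad to 6 bytes: K' = 45 46 00 00 00 00.
K' ⊕ ipad = 73 70 36 36 36 36.  K' ⊕ opad = 19 1a 5c 5c 5c 5c.
Inner input = (K'⊕ipad) ∥ m = 73 70 36 36 36 36 ∥ e3 3b bb 1c.
Inner hash: sum = 115+112+54+54+54+54+227+59+187+28 = 944 → 03 b0.
Outer input = (K'⊕opad) ∥ inner = 19 1a 5c 5c 5c 5c ∥ 03 b0.
Outer hash (tag): sum = 25+26+92+92+92+92+3+176 = 598 → 02 56.

0256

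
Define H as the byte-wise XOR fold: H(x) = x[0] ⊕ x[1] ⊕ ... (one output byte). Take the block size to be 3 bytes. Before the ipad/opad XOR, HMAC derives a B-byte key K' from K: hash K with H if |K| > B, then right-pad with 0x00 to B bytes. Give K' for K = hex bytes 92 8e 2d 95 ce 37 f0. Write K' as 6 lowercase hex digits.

ad0000

|K| = 7 > B = 3, so first hash the key.
H(K): XOR 92⊕8e⊕2d⊕95⊕ce⊕37⊕f0 = ad.
Zero-pad H(K) = ad to 3 bytes: K' = ad 00 00.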